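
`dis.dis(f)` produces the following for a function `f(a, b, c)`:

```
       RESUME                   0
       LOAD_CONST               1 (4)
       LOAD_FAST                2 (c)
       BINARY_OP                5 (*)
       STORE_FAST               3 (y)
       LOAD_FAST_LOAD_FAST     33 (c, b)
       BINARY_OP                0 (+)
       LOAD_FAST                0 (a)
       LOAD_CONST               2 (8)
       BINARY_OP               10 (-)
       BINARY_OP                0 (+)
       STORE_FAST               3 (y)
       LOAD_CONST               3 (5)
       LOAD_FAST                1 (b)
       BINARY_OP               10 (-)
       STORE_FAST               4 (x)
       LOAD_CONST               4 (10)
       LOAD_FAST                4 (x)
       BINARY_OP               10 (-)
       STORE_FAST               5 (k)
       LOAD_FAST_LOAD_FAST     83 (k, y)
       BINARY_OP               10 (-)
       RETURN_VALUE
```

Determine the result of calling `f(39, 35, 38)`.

LOAD_CONST → push 4. Stack: [4]
LOAD_FAST c → push 38. Stack: [4, 38]
BINARY_OP * → 4 * 38 = 152. Stack: [152]
STORE_FAST y → y=152. Stack: []
LOAD_FAST_LOAD_FAST c,b → push 38,35. Stack: [38, 35]
BINARY_OP + → 38 + 35 = 73. Stack: [73]
LOAD_FAST a → push 39. Stack: [73, 39]
LOAD_CONST → push 8. Stack: [73, 39, 8]
BINARY_OP - → 39 - 8 = 31. Stack: [73, 31]
BINARY_OP + → 73 + 31 = 104. Stack: [104]
STORE_FAST y → y=104. Stack: []
LOAD_CONST → push 5. Stack: [5]
LOAD_FAST b → push 35. Stack: [5, 35]
BINARY_OP - → 5 - 35 = -30. Stack: [-30]
STORE_FAST x → x=-30. Stack: []
LOAD_CONST → push 10. Stack: [10]
LOAD_FAST x → push -30. Stack: [10, -30]
BINARY_OP - → 10 - -30 = 40. Stack: [40]
STORE_FAST k → k=40. Stack: []
LOAD_FAST_LOAD_FAST k,y → push 40,104. Stack: [40, 104]
BINARY_OP - → 40 - 104 = -64. Stack: [-64]
RETURN_VALUE → return -64.

-64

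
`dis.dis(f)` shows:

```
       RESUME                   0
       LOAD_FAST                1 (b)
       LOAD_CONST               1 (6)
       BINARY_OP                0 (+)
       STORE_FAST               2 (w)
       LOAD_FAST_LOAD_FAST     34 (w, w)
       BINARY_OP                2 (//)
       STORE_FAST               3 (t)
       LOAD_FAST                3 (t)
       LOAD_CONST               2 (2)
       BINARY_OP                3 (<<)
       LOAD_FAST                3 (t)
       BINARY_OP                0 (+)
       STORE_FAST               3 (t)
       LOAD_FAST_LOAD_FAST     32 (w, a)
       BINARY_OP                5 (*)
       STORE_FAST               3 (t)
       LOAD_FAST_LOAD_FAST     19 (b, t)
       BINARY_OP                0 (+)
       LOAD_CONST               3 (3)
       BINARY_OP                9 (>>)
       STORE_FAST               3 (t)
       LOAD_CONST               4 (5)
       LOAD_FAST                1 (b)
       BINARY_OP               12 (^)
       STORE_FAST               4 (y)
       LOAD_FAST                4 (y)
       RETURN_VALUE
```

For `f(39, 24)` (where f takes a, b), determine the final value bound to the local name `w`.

LOAD_FAST b → push 24. Stack: [24]
LOAD_CONST → push 6. Stack: [24, 6]
BINARY_OP + → 24 + 6 = 30. Stack: [30]
STORE_FAST w → w=30. Stack: []
LOAD_FAST_LOAD_FAST w,w → push 30,30. Stack: [30, 30]
BINARY_OP // → 30 // 30 = 1. Stack: [1]
STORE_FAST t → t=1. Stack: []
LOAD_FAST t → push 1. Stack: [1]
LOAD_CONST → push 2. Stack: [1, 2]
BINARY_OP << → 1 << 2 = 4. Stack: [4]
LOAD_FAST t → push 1. Stack: [4, 1]
BINARY_OP + → 4 + 1 = 5. Stack: [5]
STORE_FAST t → t=5. Stack: []
LOAD_FAST_LOAD_FAST w,a → push 30,39. Stack: [30, 39]
BINARY_OP * → 30 * 39 = 1170. Stack: [1170]
STORE_FAST t → t=1170. Stack: []
LOAD_FAST_LOAD_FAST b,t → push 24,1170. Stack: [24, 1170]
BINARY_OP + → 24 + 1170 = 1194. Stack: [1194]
LOAD_CONST → push 3. Stack: [1194, 3]
BINARY_OP >> → 1194 >> 3 = 149. Stack: [149]
STORE_FAST t → t=149. Stack: []
LOAD_CONST → push 5. Stack: [5]
LOAD_FAST b → push 24. Stack: [5, 24]
BINARY_OP ^ → 5 ^ 24 = 29. Stack: [29]
STORE_FAST y → y=29. Stack: []
LOAD_FAST y → push 29. Stack: [29]
RETURN_VALUE → return 29.

30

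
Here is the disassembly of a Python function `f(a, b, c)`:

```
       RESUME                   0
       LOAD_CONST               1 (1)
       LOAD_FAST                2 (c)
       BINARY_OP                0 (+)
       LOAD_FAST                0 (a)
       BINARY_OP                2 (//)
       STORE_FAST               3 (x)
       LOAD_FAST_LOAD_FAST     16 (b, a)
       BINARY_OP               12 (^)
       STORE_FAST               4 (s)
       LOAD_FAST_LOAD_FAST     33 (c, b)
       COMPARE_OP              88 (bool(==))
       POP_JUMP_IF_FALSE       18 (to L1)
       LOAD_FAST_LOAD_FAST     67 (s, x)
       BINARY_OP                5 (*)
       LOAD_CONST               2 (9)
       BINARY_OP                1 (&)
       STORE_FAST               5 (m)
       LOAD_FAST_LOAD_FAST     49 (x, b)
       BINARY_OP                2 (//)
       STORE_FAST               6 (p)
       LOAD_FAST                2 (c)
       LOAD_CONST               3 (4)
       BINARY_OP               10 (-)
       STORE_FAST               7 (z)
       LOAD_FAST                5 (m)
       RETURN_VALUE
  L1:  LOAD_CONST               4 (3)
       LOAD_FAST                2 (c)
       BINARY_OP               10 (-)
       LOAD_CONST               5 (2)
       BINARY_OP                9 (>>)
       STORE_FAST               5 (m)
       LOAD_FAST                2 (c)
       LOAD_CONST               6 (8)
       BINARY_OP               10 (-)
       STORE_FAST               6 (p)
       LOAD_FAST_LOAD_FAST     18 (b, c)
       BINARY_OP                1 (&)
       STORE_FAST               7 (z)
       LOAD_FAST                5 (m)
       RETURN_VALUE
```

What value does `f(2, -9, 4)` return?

-1

LOAD_CONST → push 1. Stack: [1]
LOAD_FAST c → push 4. Stack: [1, 4]
BINARY_OP + → 1 + 4 = 5. Stack: [5]
LOAD_FAST a → push 2. Stack: [5, 2]
BINARY_OP // → 5 // 2 = 2. Stack: [2]
STORE_FAST x → x=2. Stack: []
LOAD_FAST_LOAD_FAST b,a → push -9,2. Stack: [-9, 2]
BINARY_OP ^ → -9 ^ 2 = -11. Stack: [-11]
STORE_FAST s → s=-11. Stack: []
LOAD_FAST_LOAD_FAST c,b → push 4,-9. Stack: [4, -9]
COMPARE_OP bool(==) → 4 vs -9 = False. Stack: [False]
POP_JUMP_IF_FALSE → pop False; jump. Stack: []
LOAD_CONST → push 3. Stack: [3]
LOAD_FAST c → push 4. Stack: [3, 4]
BINARY_OP - → 3 - 4 = -1. Stack: [-1]
LOAD_CONST → push 2. Stack: [-1, 2]
BINARY_OP >> → -1 >> 2 = -1. Stack: [-1]
STORE_FAST m → m=-1. Stack: []
LOAD_FAST c → push 4. Stack: [4]
LOAD_CONST → push 8. Stack: [4, 8]
BINARY_OP - → 4 - 8 = -4. Stack: [-4]
STORE_FAST p → p=-4. Stack: []
LOAD_FAST_LOAD_FAST b,c → push -9,4. Stack: [-9, 4]
BINARY_OP & → -9 & 4 = 4. Stack: [4]
STORE_FAST z → z=4. Stack: []
LOAD_FAST m → push -1. Stack: [-1]
RETURN_VALUE → return -1.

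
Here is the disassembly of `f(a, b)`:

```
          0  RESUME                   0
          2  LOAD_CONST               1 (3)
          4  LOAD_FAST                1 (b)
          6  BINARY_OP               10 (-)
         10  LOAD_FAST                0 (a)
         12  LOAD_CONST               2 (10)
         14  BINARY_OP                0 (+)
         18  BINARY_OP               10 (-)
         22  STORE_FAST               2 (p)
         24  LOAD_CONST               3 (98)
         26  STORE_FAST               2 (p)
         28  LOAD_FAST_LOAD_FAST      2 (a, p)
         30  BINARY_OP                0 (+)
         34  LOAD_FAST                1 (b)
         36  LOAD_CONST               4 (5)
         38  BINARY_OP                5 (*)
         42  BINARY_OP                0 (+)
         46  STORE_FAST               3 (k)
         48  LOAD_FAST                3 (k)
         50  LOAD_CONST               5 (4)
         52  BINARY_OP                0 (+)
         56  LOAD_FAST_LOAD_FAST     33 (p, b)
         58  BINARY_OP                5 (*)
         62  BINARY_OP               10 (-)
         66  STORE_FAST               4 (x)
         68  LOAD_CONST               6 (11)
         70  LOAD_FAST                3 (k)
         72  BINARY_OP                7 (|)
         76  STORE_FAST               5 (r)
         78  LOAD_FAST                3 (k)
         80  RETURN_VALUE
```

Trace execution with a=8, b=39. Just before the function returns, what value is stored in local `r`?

LOAD_CONST → push 3. Stack: [3]
LOAD_FAST b → push 39. Stack: [3, 39]
BINARY_OP - → 3 - 39 = -36. Stack: [-36]
LOAD_FAST a → push 8. Stack: [-36, 8]
LOAD_CONST → push 10. Stack: [-36, 8, 10]
BINARY_OP + → 8 + 10 = 18. Stack: [-36, 18]
BINARY_OP - → -36 - 18 = -54. Stack: [-54]
STORE_FAST p → p=-54. Stack: []
LOAD_CONST → push 98. Stack: [98]
STORE_FAST p → p=98. Stack: []
LOAD_FAST_LOAD_FAST a,p → push 8,98. Stack: [8, 98]
BINARY_OP + → 8 + 98 = 106. Stack: [106]
LOAD_FAST b → push 39. Stack: [106, 39]
LOAD_CONST → push 5. Stack: [106, 39, 5]
BINARY_OP * → 39 * 5 = 195. Stack: [106, 195]
BINARY_OP + → 106 + 195 = 301. Stack: [301]
STORE_FAST k → k=301. Stack: []
LOAD_FAST k → push 301. Stack: [301]
LOAD_CONST → push 4. Stack: [301, 4]
BINARY_OP + → 301 + 4 = 305. Stack: [305]
LOAD_FAST_LOAD_FAST p,b → push 98,39. Stack: [305, 98, 39]
BINARY_OP * → 98 * 39 = 3822. Stack: [305, 3822]
BINARY_OP - → 305 - 3822 = -3517. Stack: [-3517]
STORE_FAST x → x=-3517. Stack: []
LOAD_CONST → push 11. Stack: [11]
LOAD_FAST k → push 301. Stack: [11, 301]
BINARY_OP | → 11 | 301 = 303. Stack: [303]
STORE_FAST r → r=303. Stack: []
LOAD_FAST k → push 301. Stack: [301]
RETURN_VALUE → return 301.

303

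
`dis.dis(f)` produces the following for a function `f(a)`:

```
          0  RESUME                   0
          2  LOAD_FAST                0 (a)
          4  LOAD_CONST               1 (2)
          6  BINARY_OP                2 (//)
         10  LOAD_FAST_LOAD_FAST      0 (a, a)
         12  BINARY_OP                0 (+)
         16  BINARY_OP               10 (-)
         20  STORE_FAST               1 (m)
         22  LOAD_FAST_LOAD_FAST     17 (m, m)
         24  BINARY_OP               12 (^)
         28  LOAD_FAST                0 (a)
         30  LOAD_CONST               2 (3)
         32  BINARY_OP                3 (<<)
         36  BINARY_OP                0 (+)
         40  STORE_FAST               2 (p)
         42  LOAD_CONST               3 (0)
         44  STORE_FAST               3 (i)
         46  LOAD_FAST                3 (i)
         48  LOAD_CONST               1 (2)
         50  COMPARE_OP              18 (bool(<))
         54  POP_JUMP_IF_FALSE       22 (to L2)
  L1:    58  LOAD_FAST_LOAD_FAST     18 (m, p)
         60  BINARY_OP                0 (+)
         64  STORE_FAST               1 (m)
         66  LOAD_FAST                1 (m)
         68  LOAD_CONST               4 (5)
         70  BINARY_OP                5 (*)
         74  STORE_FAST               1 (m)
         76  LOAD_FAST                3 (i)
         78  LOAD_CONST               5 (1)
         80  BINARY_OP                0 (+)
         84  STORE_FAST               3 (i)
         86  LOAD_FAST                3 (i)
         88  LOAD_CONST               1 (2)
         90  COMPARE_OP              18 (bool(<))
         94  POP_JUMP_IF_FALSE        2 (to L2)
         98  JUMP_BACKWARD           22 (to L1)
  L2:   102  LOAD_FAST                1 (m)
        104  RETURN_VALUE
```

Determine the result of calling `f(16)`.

LOAD_FAST a → push 16. Stack: [16]
LOAD_CONST → push 2. Stack: [16, 2]
BINARY_OP // → 16 // 2 = 8. Stack: [8]
LOAD_FAST_LOAD_FAST a,a → push 16,16. Stack: [8, 16, 16]
BINARY_OP + → 16 + 16 = 32. Stack: [8, 32]
BINARY_OP - → 8 - 32 = -24. Stack: [-24]
STORE_FAST m → m=-24. Stack: []
LOAD_FAST_LOAD_FAST m,m → push -24,-24. Stack: [-24, -24]
BINARY_OP ^ → -24 ^ -24 = 0. Stack: [0]
LOAD_FAST a → push 16. Stack: [0, 16]
LOAD_CONST → push 3. Stack: [0, 16, 3]
BINARY_OP << → 16 << 3 = 128. Stack: [0, 128]
BINARY_OP + → 0 + 128 = 128. Stack: [128]
STORE_FAST p → p=128. Stack: []
LOAD_CONST → push 0. Stack: [0]
STORE_FAST i → i=0. Stack: []
LOAD_FAST i → push 0. Stack: [0]
LOAD_CONST → push 2. Stack: [0, 2]
COMPARE_OP bool(<) → 0 vs 2 = True. Stack: [True]
POP_JUMP_IF_FALSE → pop True; no jump. Stack: []
LOAD_FAST_LOAD_FAST m,p → push -24,128. Stack: [-24, 128]
BINARY_OP + → -24 + 128 = 104. Stack: [104]
STORE_FAST m → m=104. Stack: []
LOAD_FAST m → push 104. Stack: [104]
LOAD_CONST → push 5. Stack: [104, 5]
BINARY_OP * → 104 * 5 = 520. Stack: [520]
STORE_FAST m → m=520. Stack: []
LOAD_FAST i → push 0. Stack: [0]
LOAD_CONST → push 1. Stack: [0, 1]
BINARY_OP + → 0 + 1 = 1. Stack: [1]
STORE_FAST i → i=1. Stack: []
LOAD_FAST i → push 1. Stack: [1]
LOAD_CONST → push 2. Stack: [1, 2]
COMPARE_OP bool(<) → 1 vs 2 = True. Stack: [True]
POP_JUMP_IF_FALSE → pop True; no jump. Stack: []
LOAD_FAST_LOAD_FAST m,p → push 520,128. Stack: [520, 128]
BINARY_OP + → 520 + 128 = 648. Stack: [648]
STORE_FAST m → m=648. Stack: []
LOAD_FAST m → push 648. Stack: [648]
LOAD_CONST → push 5. Stack: [648, 5]
BINARY_OP * → 648 * 5 = 3240. Stack: [3240]
STORE_FAST m → m=3240. Stack: []
LOAD_FAST i → push 1. Stack: [1]
LOAD_CONST → push 1. Stack: [1, 1]
BINARY_OP + → 1 + 1 = 2. Stack: [2]
STORE_FAST i → i=2. Stack: []
LOAD_FAST i → push 2. Stack: [2]
LOAD_CONST → push 2. Stack: [2, 2]
COMPARE_OP bool(<) → 2 vs 2 = False. Stack: [False]
POP_JUMP_IF_FALSE → pop False; jump. Stack: []
LOAD_FAST m → push 3240. Stack: [3240]
RETURN_VALUE → return 3240.

3240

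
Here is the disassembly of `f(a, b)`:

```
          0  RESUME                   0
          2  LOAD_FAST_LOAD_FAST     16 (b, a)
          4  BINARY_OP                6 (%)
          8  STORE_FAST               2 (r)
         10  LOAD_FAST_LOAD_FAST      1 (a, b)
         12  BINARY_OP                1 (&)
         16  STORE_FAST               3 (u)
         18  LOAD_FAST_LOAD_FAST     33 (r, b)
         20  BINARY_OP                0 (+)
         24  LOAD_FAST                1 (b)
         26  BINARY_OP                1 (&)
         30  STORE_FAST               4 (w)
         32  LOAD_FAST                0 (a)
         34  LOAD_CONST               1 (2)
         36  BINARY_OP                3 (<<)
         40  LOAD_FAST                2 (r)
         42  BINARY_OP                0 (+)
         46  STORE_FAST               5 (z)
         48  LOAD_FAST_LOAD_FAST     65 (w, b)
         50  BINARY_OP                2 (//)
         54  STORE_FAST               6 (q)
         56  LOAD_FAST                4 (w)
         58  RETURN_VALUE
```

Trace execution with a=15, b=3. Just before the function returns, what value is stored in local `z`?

LOAD_FAST_LOAD_FAST b,a → push 3,15. Stack: [3, 15]
BINARY_OP % → 3 % 15 = 3. Stack: [3]
STORE_FAST r → r=3. Stack: []
LOAD_FAST_LOAD_FAST a,b → push 15,3. Stack: [15, 3]
BINARY_OP & → 15 & 3 = 3. Stack: [3]
STORE_FAST u → u=3. Stack: []
LOAD_FAST_LOAD_FAST r,b → push 3,3. Stack: [3, 3]
BINARY_OP + → 3 + 3 = 6. Stack: [6]
LOAD_FAST b → push 3. Stack: [6, 3]
BINARY_OP & → 6 & 3 = 2. Stack: [2]
STORE_FAST w → w=2. Stack: []
LOAD_FAST a → push 15. Stack: [15]
LOAD_CONST → push 2. Stack: [15, 2]
BINARY_OP << → 15 << 2 = 60. Stack: [60]
LOAD_FAST r → push 3. Stack: [60, 3]
BINARY_OP + → 60 + 3 = 63. Stack: [63]
STORE_FAST z → z=63. Stack: []
LOAD_FAST_LOAD_FAST w,b → push 2,3. Stack: [2, 3]
BINARY_OP // → 2 // 3 = 0. Stack: [0]
STORE_FAST q → q=0. Stack: []
LOAD_FAST w → push 2. Stack: [2]
RETURN_VALUE → return 2.

63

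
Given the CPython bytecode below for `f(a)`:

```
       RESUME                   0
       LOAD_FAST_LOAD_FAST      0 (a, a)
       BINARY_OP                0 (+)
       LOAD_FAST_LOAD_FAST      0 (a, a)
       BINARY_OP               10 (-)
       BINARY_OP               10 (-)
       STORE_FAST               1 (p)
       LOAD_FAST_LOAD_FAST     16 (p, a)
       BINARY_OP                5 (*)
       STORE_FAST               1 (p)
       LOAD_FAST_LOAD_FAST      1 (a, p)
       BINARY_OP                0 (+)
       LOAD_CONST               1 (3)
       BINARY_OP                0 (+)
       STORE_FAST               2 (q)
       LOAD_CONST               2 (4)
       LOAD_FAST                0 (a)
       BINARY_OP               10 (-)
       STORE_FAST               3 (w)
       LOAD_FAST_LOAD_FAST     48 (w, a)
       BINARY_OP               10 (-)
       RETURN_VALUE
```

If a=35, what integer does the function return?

-66

LOAD_FAST_LOAD_FAST a,a → push 35,35. Stack: [35, 35]
BINARY_OP + → 35 + 35 = 70. Stack: [70]
LOAD_FAST_LOAD_FAST a,a → push 35,35. Stack: [70, 35, 35]
BINARY_OP - → 35 - 35 = 0. Stack: [70, 0]
BINARY_OP - → 70 - 0 = 70. Stack: [70]
STORE_FAST p → p=70. Stack: []
LOAD_FAST_LOAD_FAST p,a → push 70,35. Stack: [70, 35]
BINARY_OP * → 70 * 35 = 2450. Stack: [2450]
STORE_FAST p → p=2450. Stack: []
LOAD_FAST_LOAD_FAST a,p → push 35,2450. Stack: [35, 2450]
BINARY_OP + → 35 + 2450 = 2485. Stack: [2485]
LOAD_CONST → push 3. Stack: [2485, 3]
BINARY_OP + → 2485 + 3 = 2488. Stack: [2488]
STORE_FAST q → q=2488. Stack: []
LOAD_CONST → push 4. Stack: [4]
LOAD_FAST a → push 35. Stack: [4, 35]
BINARY_OP - → 4 - 35 = -31. Stack: [-31]
STORE_FAST w → w=-31. Stack: []
LOAD_FAST_LOAD_FAST w,a → push -31,35. Stack: [-31, 35]
BINARY_OP - → -31 - 35 = -66. Stack: [-66]
RETURN_VALUE → return -66.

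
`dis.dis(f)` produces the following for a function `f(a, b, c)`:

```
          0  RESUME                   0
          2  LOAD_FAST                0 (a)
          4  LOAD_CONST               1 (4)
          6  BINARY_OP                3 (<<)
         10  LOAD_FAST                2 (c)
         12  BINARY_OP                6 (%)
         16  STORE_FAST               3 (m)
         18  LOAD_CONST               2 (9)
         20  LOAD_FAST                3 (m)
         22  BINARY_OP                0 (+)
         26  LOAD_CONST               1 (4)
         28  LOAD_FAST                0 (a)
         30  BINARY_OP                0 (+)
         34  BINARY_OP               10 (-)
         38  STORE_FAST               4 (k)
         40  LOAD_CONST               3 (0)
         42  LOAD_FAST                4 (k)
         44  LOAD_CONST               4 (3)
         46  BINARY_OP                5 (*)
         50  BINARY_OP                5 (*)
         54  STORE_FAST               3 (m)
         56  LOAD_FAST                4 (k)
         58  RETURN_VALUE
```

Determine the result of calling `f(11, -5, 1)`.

LOAD_FAST a → push 11. Stack: [11]
LOAD_CONST → push 4. Stack: [11, 4]
BINARY_OP << → 11 << 4 = 176. Stack: [176]
LOAD_FAST c → push 1. Stack: [176, 1]
BINARY_OP % → 176 % 1 = 0. Stack: [0]
STORE_FAST m → m=0. Stack: []
LOAD_CONST → push 9. Stack: [9]
LOAD_FAST m → push 0. Stack: [9, 0]
BINARY_OP + → 9 + 0 = 9. Stack: [9]
LOAD_CONST → push 4. Stack: [9, 4]
LOAD_FAST a → push 11. Stack: [9, 4, 11]
BINARY_OP + → 4 + 11 = 15. Stack: [9, 15]
BINARY_OP - → 9 - 15 = -6. Stack: [-6]
STORE_FAST k → k=-6. Stack: []
LOAD_CONST → push 0. Stack: [0]
LOAD_FAST k → push -6. Stack: [0, -6]
LOAD_CONST → push 3. Stack: [0, -6, 3]
BINARY_OP * → -6 * 3 = -18. Stack: [0, -18]
BINARY_OP * → 0 * -18 = 0. Stack: [0]
STORE_FAST m → m=0. Stack: []
LOAD_FAST k → push -6. Stack: [-6]
RETURN_VALUE → return -6.

-6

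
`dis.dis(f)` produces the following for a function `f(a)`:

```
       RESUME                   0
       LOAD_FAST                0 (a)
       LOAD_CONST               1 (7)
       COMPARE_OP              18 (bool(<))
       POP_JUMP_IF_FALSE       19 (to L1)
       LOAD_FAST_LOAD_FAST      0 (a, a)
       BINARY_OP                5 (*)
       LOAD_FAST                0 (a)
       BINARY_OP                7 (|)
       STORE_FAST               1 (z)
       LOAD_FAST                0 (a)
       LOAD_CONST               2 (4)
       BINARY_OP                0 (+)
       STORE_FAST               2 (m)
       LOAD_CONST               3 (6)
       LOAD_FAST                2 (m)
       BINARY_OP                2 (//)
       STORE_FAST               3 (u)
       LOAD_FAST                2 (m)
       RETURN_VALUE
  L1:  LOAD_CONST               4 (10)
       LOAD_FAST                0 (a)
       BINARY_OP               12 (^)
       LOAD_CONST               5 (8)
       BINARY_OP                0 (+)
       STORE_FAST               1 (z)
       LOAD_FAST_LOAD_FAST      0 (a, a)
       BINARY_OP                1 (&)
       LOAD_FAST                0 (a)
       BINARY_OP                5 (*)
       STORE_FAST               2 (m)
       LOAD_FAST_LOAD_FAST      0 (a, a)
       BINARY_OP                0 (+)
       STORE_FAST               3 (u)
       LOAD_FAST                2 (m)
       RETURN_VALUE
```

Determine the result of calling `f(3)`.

LOAD_FAST a → push 3. Stack: [3]
LOAD_CONST → push 7. Stack: [3, 7]
COMPARE_OP bool(<) → 3 vs 7 = True. Stack: [True]
POP_JUMP_IF_FALSE → pop True; no jump. Stack: []
LOAD_FAST_LOAD_FAST a,a → push 3,3. Stack: [3, 3]
BINARY_OP * → 3 * 3 = 9. Stack: [9]
LOAD_FAST a → push 3. Stack: [9, 3]
BINARY_OP | → 9 | 3 = 11. Stack: [11]
STORE_FAST z → z=11. Stack: []
LOAD_FAST a → push 3. Stack: [3]
LOAD_CONST → push 4. Stack: [3, 4]
BINARY_OP + → 3 + 4 = 7. Stack: [7]
STORE_FAST m → m=7. Stack: []
LOAD_CONST → push 6. Stack: [6]
LOAD_FAST m → push 7. Stack: [6, 7]
BINARY_OP // → 6 // 7 = 0. Stack: [0]
STORE_FAST u → u=0. Stack: []
LOAD_FAST m → push 7. Stack: [7]
RETURN_VALUE → return 7.

7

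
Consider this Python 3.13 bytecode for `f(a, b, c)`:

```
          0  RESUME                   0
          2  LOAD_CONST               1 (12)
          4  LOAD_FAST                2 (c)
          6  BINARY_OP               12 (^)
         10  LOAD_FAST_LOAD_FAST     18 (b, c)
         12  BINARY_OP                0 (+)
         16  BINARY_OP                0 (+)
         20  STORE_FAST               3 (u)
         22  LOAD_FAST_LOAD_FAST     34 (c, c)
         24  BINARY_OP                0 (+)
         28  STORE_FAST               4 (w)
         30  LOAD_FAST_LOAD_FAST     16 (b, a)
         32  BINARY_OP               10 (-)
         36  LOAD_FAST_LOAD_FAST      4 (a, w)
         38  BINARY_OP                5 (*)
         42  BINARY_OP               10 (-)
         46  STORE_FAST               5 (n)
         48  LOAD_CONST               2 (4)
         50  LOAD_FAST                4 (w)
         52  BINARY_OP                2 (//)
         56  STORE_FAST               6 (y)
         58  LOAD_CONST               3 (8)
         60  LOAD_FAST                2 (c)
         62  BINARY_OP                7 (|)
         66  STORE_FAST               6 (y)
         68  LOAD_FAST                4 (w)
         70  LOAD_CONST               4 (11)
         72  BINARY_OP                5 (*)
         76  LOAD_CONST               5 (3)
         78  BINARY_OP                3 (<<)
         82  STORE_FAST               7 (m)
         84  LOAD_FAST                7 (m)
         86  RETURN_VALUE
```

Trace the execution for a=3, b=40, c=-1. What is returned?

-176

LOAD_CONST → push 12. Stack: [12]
LOAD_FAST c → push -1. Stack: [12, -1]
BINARY_OP ^ → 12 ^ -1 = -13. Stack: [-13]
LOAD_FAST_LOAD_FAST b,c → push 40,-1. Stack: [-13, 40, -1]
BINARY_OP + → 40 + -1 = 39. Stack: [-13, 39]
BINARY_OP + → -13 + 39 = 26. Stack: [26]
STORE_FAST u → u=26. Stack: []
LOAD_FAST_LOAD_FAST c,c → push -1,-1. Stack: [-1, -1]
BINARY_OP + → -1 + -1 = -2. Stack: [-2]
STORE_FAST w → w=-2. Stack: []
LOAD_FAST_LOAD_FAST b,a → push 40,3. Stack: [40, 3]
BINARY_OP - → 40 - 3 = 37. Stack: [37]
LOAD_FAST_LOAD_FAST a,w → push 3,-2. Stack: [37, 3, -2]
BINARY_OP * → 3 * -2 = -6. Stack: [37, -6]
BINARY_OP - → 37 - -6 = 43. Stack: [43]
STORE_FAST n → n=43. Stack: []
LOAD_CONST → push 4. Stack: [4]
LOAD_FAST w → push -2. Stack: [4, -2]
BINARY_OP // → 4 // -2 = -2. Stack: [-2]
STORE_FAST y → y=-2. Stack: []
LOAD_CONST → push 8. Stack: [8]
LOAD_FAST c → push -1. Stack: [8, -1]
BINARY_OP | → 8 | -1 = -1. Stack: [-1]
STORE_FAST y → y=-1. Stack: []
LOAD_FAST w → push -2. Stack: [-2]
LOAD_CONST → push 11. Stack: [-2, 11]
BINARY_OP * → -2 * 11 = -22. Stack: [-22]
LOAD_CONST → push 3. Stack: [-22, 3]
BINARY_OP << → -22 << 3 = -176. Stack: [-176]
STORE_FAST m → m=-176. Stack: []
LOAD_FAST m → push -176. Stack: [-176]
RETURN_VALUE → return -176.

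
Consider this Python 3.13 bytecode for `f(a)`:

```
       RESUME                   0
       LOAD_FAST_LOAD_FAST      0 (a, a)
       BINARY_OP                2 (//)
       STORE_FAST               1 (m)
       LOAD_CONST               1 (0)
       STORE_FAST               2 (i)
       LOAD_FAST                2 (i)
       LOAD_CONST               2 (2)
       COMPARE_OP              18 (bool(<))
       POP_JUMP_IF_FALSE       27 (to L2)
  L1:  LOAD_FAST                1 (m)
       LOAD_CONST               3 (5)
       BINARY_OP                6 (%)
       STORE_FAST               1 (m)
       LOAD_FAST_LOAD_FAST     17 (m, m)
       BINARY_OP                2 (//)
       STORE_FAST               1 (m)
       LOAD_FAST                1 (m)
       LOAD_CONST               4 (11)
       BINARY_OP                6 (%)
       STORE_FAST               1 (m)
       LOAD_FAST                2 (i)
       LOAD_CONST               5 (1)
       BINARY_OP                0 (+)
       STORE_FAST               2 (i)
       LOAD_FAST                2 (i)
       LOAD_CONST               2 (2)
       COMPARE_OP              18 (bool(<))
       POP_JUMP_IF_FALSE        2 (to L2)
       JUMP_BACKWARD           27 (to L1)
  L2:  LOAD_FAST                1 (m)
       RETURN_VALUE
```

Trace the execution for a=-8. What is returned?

LOAD_FAST_LOAD_FAST a,a → push -8,-8. Stack: [-8, -8]
BINARY_OP // → -8 // -8 = 1. Stack: [1]
STORE_FAST m → m=1. Stack: []
LOAD_CONST → push 0. Stack: [0]
STORE_FAST i → i=0. Stack: []
LOAD_FAST i → push 0. Stack: [0]
LOAD_CONST → push 2. Stack: [0, 2]
COMPARE_OP bool(<) → 0 vs 2 = True. Stack: [True]
POP_JUMP_IF_FALSE → pop True; no jump. Stack: []
LOAD_FAST m → push 1. Stack: [1]
LOAD_CONST → push 5. Stack: [1, 5]
BINARY_OP % → 1 % 5 = 1. Stack: [1]
STORE_FAST m → m=1. Stack: []
LOAD_FAST_LOAD_FAST m,m → push 1,1. Stack: [1, 1]
BINARY_OP // → 1 // 1 = 1. Stack: [1]
STORE_FAST m → m=1. Stack: []
LOAD_FAST m → push 1. Stack: [1]
LOAD_CONST → push 11. Stack: [1, 11]
BINARY_OP % → 1 % 11 = 1. Stack: [1]
STORE_FAST m → m=1. Stack: []
LOAD_FAST i → push 0. Stack: [0]
LOAD_CONST → push 1. Stack: [0, 1]
BINARY_OP + → 0 + 1 = 1. Stack: [1]
STORE_FAST i → i=1. Stack: []
LOAD_FAST i → push 1. Stack: [1]
LOAD_CONST → push 2. Stack: [1, 2]
COMPARE_OP bool(<) → 1 vs 2 = True. Stack: [True]
POP_JUMP_IF_FALSE → pop True; no jump. Stack: []
LOAD_FAST m → push 1. Stack: [1]
LOAD_CONST → push 5. Stack: [1, 5]
BINARY_OP % → 1 % 5 = 1. Stack: [1]
STORE_FAST m → m=1. Stack: []
LOAD_FAST_LOAD_FAST m,m → push 1,1. Stack: [1, 1]
BINARY_OP // → 1 // 1 = 1. Stack: [1]
STORE_FAST m → m=1. Stack: []
LOAD_FAST m → push 1. Stack: [1]
LOAD_CONST → push 11. Stack: [1, 11]
BINARY_OP % → 1 % 11 = 1. Stack: [1]
STORE_FAST m → m=1. Stack: []
LOAD_FAST i → push 1. Stack: [1]
LOAD_CONST → push 1. Stack: [1, 1]
BINARY_OP + → 1 + 1 = 2. Stack: [2]
STORE_FAST i → i=2. Stack: []
LOAD_FAST i → push 2. Stack: [2]
LOAD_CONST → push 2. Stack: [2, 2]
COMPARE_OP bool(<) → 2 vs 2 = False. Stack: [False]
POP_JUMP_IF_FALSE → pop False; jump. Stack: []
LOAD_FAST m → push 1. Stack: [1]
RETURN_VALUE → return 1.

1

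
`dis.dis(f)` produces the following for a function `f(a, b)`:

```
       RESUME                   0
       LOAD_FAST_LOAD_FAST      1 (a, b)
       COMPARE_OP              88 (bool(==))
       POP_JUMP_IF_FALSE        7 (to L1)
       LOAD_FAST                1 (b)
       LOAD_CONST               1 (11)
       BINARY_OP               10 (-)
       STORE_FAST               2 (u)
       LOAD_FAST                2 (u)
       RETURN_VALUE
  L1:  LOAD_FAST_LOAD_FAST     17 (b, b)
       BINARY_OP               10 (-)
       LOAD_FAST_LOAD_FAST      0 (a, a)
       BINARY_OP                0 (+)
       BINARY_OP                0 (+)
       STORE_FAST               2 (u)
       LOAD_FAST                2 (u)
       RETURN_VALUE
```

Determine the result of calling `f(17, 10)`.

34

LOAD_FAST_LOAD_FAST a,b → push 17,10. Stack: [17, 10]
COMPARE_OP bool(==) → 17 vs 10 = False. Stack: [False]
POP_JUMP_IF_FALSE → pop False; jump. Stack: []
LOAD_FAST_LOAD_FAST b,b → push 10,10. Stack: [10, 10]
BINARY_OP - → 10 - 10 = 0. Stack: [0]
LOAD_FAST_LOAD_FAST a,a → push 17,17. Stack: [0, 17, 17]
BINARY_OP + → 17 + 17 = 34. Stack: [0, 34]
BINARY_OP + → 0 + 34 = 34. Stack: [34]
STORE_FAST u → u=34. Stack: []
LOAD_FAST u → push 34. Stack: [34]
RETURN_VALUE → return 34.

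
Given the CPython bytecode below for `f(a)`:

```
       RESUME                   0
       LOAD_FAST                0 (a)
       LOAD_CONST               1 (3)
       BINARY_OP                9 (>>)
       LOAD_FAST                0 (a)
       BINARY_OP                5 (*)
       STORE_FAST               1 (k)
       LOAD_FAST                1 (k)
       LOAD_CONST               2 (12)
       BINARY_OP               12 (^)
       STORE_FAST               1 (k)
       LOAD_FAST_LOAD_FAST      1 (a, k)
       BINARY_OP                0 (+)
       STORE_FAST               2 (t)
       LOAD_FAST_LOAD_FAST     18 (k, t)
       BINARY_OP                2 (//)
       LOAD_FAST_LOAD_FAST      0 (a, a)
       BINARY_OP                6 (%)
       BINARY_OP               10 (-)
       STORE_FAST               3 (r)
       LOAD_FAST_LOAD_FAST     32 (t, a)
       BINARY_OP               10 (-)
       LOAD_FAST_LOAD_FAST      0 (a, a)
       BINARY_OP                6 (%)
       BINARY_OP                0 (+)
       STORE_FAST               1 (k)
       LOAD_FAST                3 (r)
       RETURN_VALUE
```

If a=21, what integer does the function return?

0

LOAD_FAST a → push 21. Stack: [21]
LOAD_CONST → push 3. Stack: [21, 3]
BINARY_OP >> → 21 >> 3 = 2. Stack: [2]
LOAD_FAST a → push 21. Stack: [2, 21]
BINARY_OP * → 2 * 21 = 42. Stack: [42]
STORE_FAST k → k=42. Stack: []
LOAD_FAST k → push 42. Stack: [42]
LOAD_CONST → push 12. Stack: [42, 12]
BINARY_OP ^ → 42 ^ 12 = 38. Stack: [38]
STORE_FAST k → k=38. Stack: []
LOAD_FAST_LOAD_FAST a,k → push 21,38. Stack: [21, 38]
BINARY_OP + → 21 + 38 = 59. Stack: [59]
STORE_FAST t → t=59. Stack: []
LOAD_FAST_LOAD_FAST k,t → push 38,59. Stack: [38, 59]
BINARY_OP // → 38 // 59 = 0. Stack: [0]
LOAD_FAST_LOAD_FAST a,a → push 21,21. Stack: [0, 21, 21]
BINARY_OP % → 21 % 21 = 0. Stack: [0, 0]
BINARY_OP - → 0 - 0 = 0. Stack: [0]
STORE_FAST r → r=0. Stack: []
LOAD_FAST_LOAD_FAST t,a → push 59,21. Stack: [59, 21]
BINARY_OP - → 59 - 21 = 38. Stack: [38]
LOAD_FAST_LOAD_FAST a,a → push 21,21. Stack: [38, 21, 21]
BINARY_OP % → 21 % 21 = 0. Stack: [38, 0]
BINARY_OP + → 38 + 0 = 38. Stack: [38]
STORE_FAST k → k=38. Stack: []
LOAD_FAST r → push 0. Stack: [0]
RETURN_VALUE → return 0.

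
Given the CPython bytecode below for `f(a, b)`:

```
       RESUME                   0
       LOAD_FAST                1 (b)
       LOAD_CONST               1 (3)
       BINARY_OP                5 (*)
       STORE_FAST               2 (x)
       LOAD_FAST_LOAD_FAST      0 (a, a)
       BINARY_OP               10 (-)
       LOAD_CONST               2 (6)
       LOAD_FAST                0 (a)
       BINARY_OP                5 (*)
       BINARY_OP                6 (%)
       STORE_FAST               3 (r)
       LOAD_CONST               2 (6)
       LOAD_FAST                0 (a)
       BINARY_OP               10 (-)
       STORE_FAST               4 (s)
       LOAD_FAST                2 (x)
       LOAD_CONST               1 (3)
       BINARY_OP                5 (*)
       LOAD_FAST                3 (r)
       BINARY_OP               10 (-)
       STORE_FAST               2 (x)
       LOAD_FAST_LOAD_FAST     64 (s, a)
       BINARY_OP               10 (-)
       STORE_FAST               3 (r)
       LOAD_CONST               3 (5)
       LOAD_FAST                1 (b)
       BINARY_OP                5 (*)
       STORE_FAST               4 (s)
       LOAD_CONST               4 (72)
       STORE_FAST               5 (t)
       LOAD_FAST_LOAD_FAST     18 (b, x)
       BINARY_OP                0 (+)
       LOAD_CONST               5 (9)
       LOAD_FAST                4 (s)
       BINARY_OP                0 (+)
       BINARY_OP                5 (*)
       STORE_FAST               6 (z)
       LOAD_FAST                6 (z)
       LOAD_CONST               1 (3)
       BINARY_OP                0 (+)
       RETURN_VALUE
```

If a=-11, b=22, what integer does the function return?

26183

LOAD_FAST b → push 22. Stack: [22]
LOAD_CONST → push 3. Stack: [22, 3]
BINARY_OP * → 22 * 3 = 66. Stack: [66]
STORE_FAST x → x=66. Stack: []
LOAD_FAST_LOAD_FAST a,a → push -11,-11. Stack: [-11, -11]
BINARY_OP - → -11 - -11 = 0. Stack: [0]
LOAD_CONST → push 6. Stack: [0, 6]
LOAD_FAST a → push -11. Stack: [0, 6, -11]
BINARY_OP * → 6 * -11 = -66. Stack: [0, -66]
BINARY_OP % → 0 % -66 = 0. Stack: [0]
STORE_FAST r → r=0. Stack: []
LOAD_CONST → push 6. Stack: [6]
LOAD_FAST a → push -11. Stack: [6, -11]
BINARY_OP - → 6 - -11 = 17. Stack: [17]
STORE_FAST s → s=17. Stack: []
LOAD_FAST x → push 66. Stack: [66]
LOAD_CONST → push 3. Stack: [66, 3]
BINARY_OP * → 66 * 3 = 198. Stack: [198]
LOAD_FAST r → push 0. Stack: [198, 0]
BINARY_OP - → 198 - 0 = 198. Stack: [198]
STORE_FAST x → x=198. Stack: []
LOAD_FAST_LOAD_FAST s,a → push 17,-11. Stack: [17, -11]
BINARY_OP - → 17 - -11 = 28. Stack: [28]
STORE_FAST r → r=28. Stack: []
LOAD_CONST → push 5. Stack: [5]
LOAD_FAST b → push 22. Stack: [5, 22]
BINARY_OP * → 5 * 22 = 110. Stack: [110]
STORE_FAST s → s=110. Stack: []
LOAD_CONST → push 72. Stack: [72]
STORE_FAST t → t=72. Stack: []
LOAD_FAST_LOAD_FAST b,x → push 22,198. Stack: [22, 198]
BINARY_OP + → 22 + 198 = 220. Stack: [220]
LOAD_CONST → push 9. Stack: [220, 9]
LOAD_FAST s → push 110. Stack: [220, 9, 110]
BINARY_OP + → 9 + 110 = 119. Stack: [220, 119]
BINARY_OP * → 220 * 119 = 26180. Stack: [26180]
STORE_FAST z → z=26180. Stack: []
LOAD_FAST z → push 26180. Stack: [26180]
LOAD_CONST → push 3. Stack: [26180, 3]
BINARY_OP + → 26180 + 3 = 26183. Stack: [26183]
RETURN_VALUE → return 26183.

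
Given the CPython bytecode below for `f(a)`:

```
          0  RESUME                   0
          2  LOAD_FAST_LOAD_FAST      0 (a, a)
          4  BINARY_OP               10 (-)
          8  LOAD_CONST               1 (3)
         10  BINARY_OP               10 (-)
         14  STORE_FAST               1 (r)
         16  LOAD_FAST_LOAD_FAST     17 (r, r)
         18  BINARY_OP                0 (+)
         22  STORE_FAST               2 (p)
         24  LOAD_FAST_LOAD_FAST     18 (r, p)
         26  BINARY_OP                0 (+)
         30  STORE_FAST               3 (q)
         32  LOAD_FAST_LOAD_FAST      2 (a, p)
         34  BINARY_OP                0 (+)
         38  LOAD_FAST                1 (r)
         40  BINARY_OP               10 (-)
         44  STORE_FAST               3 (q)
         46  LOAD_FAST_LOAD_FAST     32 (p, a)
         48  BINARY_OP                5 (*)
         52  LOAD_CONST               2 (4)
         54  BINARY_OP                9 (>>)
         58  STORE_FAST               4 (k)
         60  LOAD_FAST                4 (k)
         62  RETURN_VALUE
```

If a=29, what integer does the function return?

-11

LOAD_FAST_LOAD_FAST a,a → push 29,29. Stack: [29, 29]
BINARY_OP - → 29 - 29 = 0. Stack: [0]
LOAD_CONST → push 3. Stack: [0, 3]
BINARY_OP - → 0 - 3 = -3. Stack: [-3]
STORE_FAST r → r=-3. Stack: []
LOAD_FAST_LOAD_FAST r,r → push -3,-3. Stack: [-3, -3]
BINARY_OP + → -3 + -3 = -6. Stack: [-6]
STORE_FAST p → p=-6. Stack: []
LOAD_FAST_LOAD_FAST r,p → push -3,-6. Stack: [-3, -6]
BINARY_OP + → -3 + -6 = -9. Stack: [-9]
STORE_FAST q → q=-9. Stack: []
LOAD_FAST_LOAD_FAST a,p → push 29,-6. Stack: [29, -6]
BINARY_OP + → 29 + -6 = 23. Stack: [23]
LOAD_FAST r → push -3. Stack: [23, -3]
BINARY_OP - → 23 - -3 = 26. Stack: [26]
STORE_FAST q → q=26. Stack: []
LOAD_FAST_LOAD_FAST p,a → push -6,29. Stack: [-6, 29]
BINARY_OP * → -6 * 29 = -174. Stack: [-174]
LOAD_CONST → push 4. Stack: [-174, 4]
BINARY_OP >> → -174 >> 4 = -11. Stack: [-11]
STORE_FAST k → k=-11. Stack: []
LOAD_FAST k → push -11. Stack: [-11]
RETURN_VALUE → return -11.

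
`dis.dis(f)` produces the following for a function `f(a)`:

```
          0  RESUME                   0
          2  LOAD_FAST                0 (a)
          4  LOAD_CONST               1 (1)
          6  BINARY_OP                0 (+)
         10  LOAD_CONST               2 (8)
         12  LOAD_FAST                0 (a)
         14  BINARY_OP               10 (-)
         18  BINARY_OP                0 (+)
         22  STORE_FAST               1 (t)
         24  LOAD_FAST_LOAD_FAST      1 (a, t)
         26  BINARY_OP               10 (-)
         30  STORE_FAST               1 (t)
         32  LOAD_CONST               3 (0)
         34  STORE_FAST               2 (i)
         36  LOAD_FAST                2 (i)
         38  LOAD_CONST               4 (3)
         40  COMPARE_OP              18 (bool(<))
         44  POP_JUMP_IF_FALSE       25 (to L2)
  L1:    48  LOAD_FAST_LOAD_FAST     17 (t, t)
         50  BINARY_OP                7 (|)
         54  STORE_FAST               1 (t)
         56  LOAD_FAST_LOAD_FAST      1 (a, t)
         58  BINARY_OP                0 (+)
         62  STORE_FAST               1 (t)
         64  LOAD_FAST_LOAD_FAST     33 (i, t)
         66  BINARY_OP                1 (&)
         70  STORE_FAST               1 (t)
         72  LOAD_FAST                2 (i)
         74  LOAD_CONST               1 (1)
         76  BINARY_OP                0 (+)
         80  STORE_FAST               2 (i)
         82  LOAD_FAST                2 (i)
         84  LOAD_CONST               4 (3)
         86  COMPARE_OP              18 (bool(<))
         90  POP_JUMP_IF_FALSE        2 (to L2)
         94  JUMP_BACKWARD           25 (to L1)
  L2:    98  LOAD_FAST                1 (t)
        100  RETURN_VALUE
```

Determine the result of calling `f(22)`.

LOAD_FAST a → push 22
LOAD_CONST → push 1
BINARY_OP + → 22 + 1 = 23
LOAD_CONST → push 8
LOAD_FAST a → push 22
BINARY_OP - → 8 - 22 = -14
BINARY_OP + → 23 + -14 = 9
STORE_FAST t → t=9
LOAD_FAST_LOAD_FAST a,t → push 22,9
BINARY_OP - → 22 - 9 = 13
STORE_FAST t → t=13
LOAD_CONST → push 0
STORE_FAST i → i=0
LOAD_FAST i → push 0
LOAD_CONST → push 3
COMPARE_OP bool(<) → 0 vs 3 = True
POP_JUMP_IF_FALSE → pop True; no jump
LOAD_FAST_LOAD_FAST t,t → push 13,13
BINARY_OP | → 13 | 13 = 13
STORE_FAST t → t=13
LOAD_FAST_LOAD_FAST a,t → push 22,13
BINARY_OP + → 22 + 13 = 35
STORE_FAST t → t=35
LOAD_FAST_LOAD_FAST i,t → push 0,35
BINARY_OP & → 0 & 35 = 0
STORE_FAST t → t=0
LOAD_FAST i → push 0
LOAD_CONST → push 1
BINARY_OP + → 0 + 1 = 1
STORE_FAST i → i=1
LOAD_FAST i → push 1
LOAD_CONST → push 3
COMPARE_OP bool(<) → 1 vs 3 = True
POP_JUMP_IF_FALSE → pop True; no jump
LOAD_FAST_LOAD_FAST t,t → push 0,0
BINARY_OP | → 0 | 0 = 0
STORE_FAST t → t=0
LOAD_FAST_LOAD_FAST a,t → push 22,0
BINARY_OP + → 22 + 0 = 22
STORE_FAST t → t=22
LOAD_FAST_LOAD_FAST i,t → push 1,22
BINARY_OP & → 1 & 22 = 0
STORE_FAST t → t=0
LOAD_FAST i → push 1
LOAD_CONST → push 1
BINARY_OP + → 1 + 1 = 2
STORE_FAST i → i=2
LOAD_FAST i → push 2
LOAD_CONST → push 3
COMPARE_OP bool(<) → 2 vs 3 = True
POP_JUMP_IF_FALSE → pop True; no jump
LOAD_FAST_LOAD_FAST t,t → push 0,0
BINARY_OP | → 0 | 0 = 0
STORE_FAST t → t=0
LOAD_FAST_LOAD_FAST a,t → push 22,0
BINARY_OP + → 22 + 0 = 22
STORE_FAST t → t=22
LOAD_FAST_LOAD_FAST i,t → push 2,22
BINARY_OP & → 2 & 22 = 2
STORE_FAST t → t=2
LOAD_FAST i → push 2
LOAD_CONST → push 1
BINARY_OP + → 2 + 1 = 3
STORE_FAST i → i=3
LOAD_FAST i → push 3
LOAD_CONST → push 3
COMPARE_OP bool(<) → 3 vs 3 = False
POP_JUMP_IF_FALSE → pop False; jump
LOAD_FAST t → push 2
RETURN_VALUE → return 2.

2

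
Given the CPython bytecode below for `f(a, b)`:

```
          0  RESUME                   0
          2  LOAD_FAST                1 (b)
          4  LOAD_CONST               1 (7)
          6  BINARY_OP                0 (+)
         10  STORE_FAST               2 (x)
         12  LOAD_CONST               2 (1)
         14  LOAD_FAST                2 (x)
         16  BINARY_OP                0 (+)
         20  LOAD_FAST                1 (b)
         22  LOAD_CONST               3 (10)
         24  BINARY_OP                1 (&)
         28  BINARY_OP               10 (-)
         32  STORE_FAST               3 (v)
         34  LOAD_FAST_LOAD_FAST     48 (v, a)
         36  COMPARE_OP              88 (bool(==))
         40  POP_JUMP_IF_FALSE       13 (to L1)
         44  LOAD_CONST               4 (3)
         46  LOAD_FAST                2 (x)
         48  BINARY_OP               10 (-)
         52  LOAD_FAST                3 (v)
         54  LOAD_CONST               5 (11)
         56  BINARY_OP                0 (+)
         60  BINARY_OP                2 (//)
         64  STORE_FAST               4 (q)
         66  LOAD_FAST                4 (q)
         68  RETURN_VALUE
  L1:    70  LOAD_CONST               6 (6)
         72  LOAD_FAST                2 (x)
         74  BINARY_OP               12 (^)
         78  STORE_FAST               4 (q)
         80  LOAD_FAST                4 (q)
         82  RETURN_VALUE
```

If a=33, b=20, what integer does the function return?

29

LOAD_FAST b → push 20. Stack: [20]
LOAD_CONST → push 7. Stack: [20, 7]
BINARY_OP + → 20 + 7 = 27. Stack: [27]
STORE_FAST x → x=27. Stack: []
LOAD_CONST → push 1. Stack: [1]
LOAD_FAST x → push 27. Stack: [1, 27]
BINARY_OP + → 1 + 27 = 28. Stack: [28]
LOAD_FAST b → push 20. Stack: [28, 20]
LOAD_CONST → push 10. Stack: [28, 20, 10]
BINARY_OP & → 20 & 10 = 0. Stack: [28, 0]
BINARY_OP - → 28 - 0 = 28. Stack: [28]
STORE_FAST v → v=28. Stack: []
LOAD_FAST_LOAD_FAST v,a → push 28,33. Stack: [28, 33]
COMPARE_OP bool(==) → 28 vs 33 = False. Stack: [False]
POP_JUMP_IF_FALSE → pop False; jump. Stack: []
LOAD_CONST → push 6. Stack: [6]
LOAD_FAST x → push 27. Stack: [6, 27]
BINARY_OP ^ → 6 ^ 27 = 29. Stack: [29]
STORE_FAST q → q=29. Stack: []
LOAD_FAST q → push 29. Stack: [29]
RETURN_VALUE → return 29.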